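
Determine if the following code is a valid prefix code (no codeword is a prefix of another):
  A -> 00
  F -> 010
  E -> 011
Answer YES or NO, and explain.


Checking each pair (does one codeword prefix another?):
  A='00' vs F='010': no prefix
  A='00' vs E='011': no prefix
  F='010' vs A='00': no prefix
  F='010' vs E='011': no prefix
  E='011' vs A='00': no prefix
  E='011' vs F='010': no prefix
No violation found over all pairs.

YES -- this is a valid prefix code. No codeword is a prefix of any other codeword.


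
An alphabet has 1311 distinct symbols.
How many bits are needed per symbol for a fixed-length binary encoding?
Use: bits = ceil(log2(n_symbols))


log2(1311) = 10.3565
Bracket: 2^10 = 1024 < 1311 <= 2^11 = 2048
So ceil(log2(1311)) = 11

bits = ceil(log2(1311)) = ceil(10.3565) = 11 bits


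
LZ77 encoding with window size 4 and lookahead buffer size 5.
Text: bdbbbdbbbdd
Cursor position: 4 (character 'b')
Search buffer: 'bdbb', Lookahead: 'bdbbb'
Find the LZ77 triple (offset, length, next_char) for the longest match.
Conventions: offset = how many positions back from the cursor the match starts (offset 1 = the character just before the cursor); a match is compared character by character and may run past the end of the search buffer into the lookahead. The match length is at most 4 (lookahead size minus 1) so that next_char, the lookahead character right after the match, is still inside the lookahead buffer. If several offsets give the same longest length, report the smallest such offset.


Try each offset into the search buffer:
  offset=1 (pos 3, char 'b'): match length 1
  offset=2 (pos 2, char 'b'): match length 1
  offset=3 (pos 1, char 'd'): match length 0
  offset=4 (pos 0, char 'b'): match length 4
Longest match has length 4 at offset 4.
next_char = character at position 4 + 4 = 8 -> 'b'

Best match: offset=4, length=4 (matching 'bdbb' starting at position 0)
LZ77 triple: (4, 4, 'b')


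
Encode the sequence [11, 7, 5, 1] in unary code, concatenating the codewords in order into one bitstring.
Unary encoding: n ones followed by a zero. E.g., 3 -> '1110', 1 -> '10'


Encode each number as n ones followed by a terminating 0:
  11 -> 111111111110 (12 bits)
  7 -> 11111110 (8 bits)
  5 -> 111110 (6 bits)
  1 -> 10 (2 bits)
Total length = 12 + 8 + 6 + 2 = 28 bits.

Unary([11, 7, 5, 1]) = 1111111111101111111011111010 (28 bits)


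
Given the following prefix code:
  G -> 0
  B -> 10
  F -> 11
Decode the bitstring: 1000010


Decoding step by step:
Bits 10 -> B
Bits 0 -> G
Bits 0 -> G
Bits 0 -> G
Bits 10 -> B


Decoded message: BGGGB


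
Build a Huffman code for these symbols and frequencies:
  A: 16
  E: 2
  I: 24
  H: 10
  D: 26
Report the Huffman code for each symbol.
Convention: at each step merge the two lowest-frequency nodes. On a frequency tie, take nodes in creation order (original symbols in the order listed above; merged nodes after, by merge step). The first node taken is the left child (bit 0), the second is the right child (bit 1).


Huffman tree construction:
Step 1: Merge E(2) + H(10) = 12
Step 2: Merge (E+H)(12) + A(16) = 28
Step 3: Merge I(24) + D(26) = 50
Step 4: Merge ((E+H)+A)(28) + (I+D)(50) = 78
Read each symbol's code off the tree from the root (left child = 0, right child = 1).

Codes:
  A: 01 (length 2)
  E: 000 (length 3)
  I: 10 (length 2)
  H: 001 (length 3)
  D: 11 (length 2)
Average code length: 168/78 = 2.1538 bits/symbol


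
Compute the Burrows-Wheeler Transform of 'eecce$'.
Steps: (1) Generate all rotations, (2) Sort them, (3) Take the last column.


Rotations (sorted):
  0: $eecce -> last char: e
  1: cce$ee -> last char: e
  2: ce$eec -> last char: c
  3: e$eecc -> last char: c
  4: ecce$e -> last char: e
  5: eecce$ -> last char: $


BWT = eecce$


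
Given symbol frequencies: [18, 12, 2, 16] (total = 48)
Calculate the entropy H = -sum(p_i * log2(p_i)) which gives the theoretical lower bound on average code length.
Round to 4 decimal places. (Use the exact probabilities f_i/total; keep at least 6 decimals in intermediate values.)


Per-symbol terms -p_i * log2(p_i) with p_i = f_i/48:
  p = 18/48 = 0.375000: log2(p) = -1.415037, -p*log2(p) = 0.530639
  p = 12/48 = 0.250000: log2(p) = -2.000000, -p*log2(p) = 0.500000
  p = 2/48 = 0.041667: log2(p) = -4.584963, -p*log2(p) = 0.191040
  p = 16/48 = 0.333333: log2(p) = -1.584963, -p*log2(p) = 0.528321
H = 0.530639 + 0.500000 + 0.191040 + 0.528321 = 1.750000

H = 1.75 bits/symbol


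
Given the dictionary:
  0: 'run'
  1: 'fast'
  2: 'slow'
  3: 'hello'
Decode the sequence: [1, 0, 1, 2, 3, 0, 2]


Look up each index in the dictionary:
  1 -> 'fast'
  0 -> 'run'
  1 -> 'fast'
  2 -> 'slow'
  3 -> 'hello'
  0 -> 'run'
  2 -> 'slow'

Decoded: "fast run fast slow hello run slow"


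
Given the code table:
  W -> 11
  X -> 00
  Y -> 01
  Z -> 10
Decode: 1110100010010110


Decoding:
11 -> W
10 -> Z
10 -> Z
00 -> X
10 -> Z
01 -> Y
01 -> Y
10 -> Z


Result: WZZXZYYZ


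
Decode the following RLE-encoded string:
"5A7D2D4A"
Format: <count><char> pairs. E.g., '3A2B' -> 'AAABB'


Expanding each <count><char> pair:
  5A -> 'AAAAA'
  7D -> 'DDDDDDD'
  2D -> 'DD'
  4A -> 'AAAA'

Decoded = AAAAADDDDDDDDDAAAA


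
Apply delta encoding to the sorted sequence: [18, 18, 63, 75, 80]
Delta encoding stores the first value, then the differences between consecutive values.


First value: 18
Deltas:
  18 - 18 = 0
  63 - 18 = 45
  75 - 63 = 12
  80 - 75 = 5


Delta encoded: [18, 0, 45, 12, 5]


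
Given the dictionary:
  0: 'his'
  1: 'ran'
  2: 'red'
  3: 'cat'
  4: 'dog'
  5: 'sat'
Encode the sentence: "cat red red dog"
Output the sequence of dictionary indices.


Look up each word in the dictionary:
  'cat' -> 3
  'red' -> 2
  'red' -> 2
  'dog' -> 4

Encoded: [3, 2, 2, 4]


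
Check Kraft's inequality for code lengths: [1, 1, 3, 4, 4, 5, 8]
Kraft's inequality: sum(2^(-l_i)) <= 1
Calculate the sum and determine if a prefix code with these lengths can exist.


Sum = 2^(-1) + 2^(-1) + 2^(-3) + 2^(-4) + 2^(-4) + 2^(-5) + 2^(-8)
    = 0.5 + 0.5 + 0.125 + 0.0625 + 0.0625 + 0.03125 + 0.00390625
    = 329/256 = 1.28515625
Since 1.28515625 > 1, Kraft's inequality is NOT satisfied.
A prefix code with these lengths CANNOT exist.

Kraft sum = 1.28515625. Not satisfied.


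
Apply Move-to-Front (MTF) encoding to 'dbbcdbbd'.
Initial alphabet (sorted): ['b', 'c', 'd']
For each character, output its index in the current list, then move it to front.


MTF encoding:
'd': index 2 in ['b', 'c', 'd'] -> ['d', 'b', 'c']
'b': index 1 in ['d', 'b', 'c'] -> ['b', 'd', 'c']
'b': index 0 in ['b', 'd', 'c'] -> ['b', 'd', 'c']
'c': index 2 in ['b', 'd', 'c'] -> ['c', 'b', 'd']
'd': index 2 in ['c', 'b', 'd'] -> ['d', 'c', 'b']
'b': index 2 in ['d', 'c', 'b'] -> ['b', 'd', 'c']
'b': index 0 in ['b', 'd', 'c'] -> ['b', 'd', 'c']
'd': index 1 in ['b', 'd', 'c'] -> ['d', 'b', 'c']


Output: [2, 1, 0, 2, 2, 2, 0, 1]


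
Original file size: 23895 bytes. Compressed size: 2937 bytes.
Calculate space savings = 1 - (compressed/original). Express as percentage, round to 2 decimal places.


ratio = compressed/original = 2937/23895 = 0.122913
savings = 1 - ratio = 1 - 0.122913 = 0.877087
as a percentage: 0.877087 * 100 = 87.71%

Space savings = 1 - 2937/23895 = 87.71%


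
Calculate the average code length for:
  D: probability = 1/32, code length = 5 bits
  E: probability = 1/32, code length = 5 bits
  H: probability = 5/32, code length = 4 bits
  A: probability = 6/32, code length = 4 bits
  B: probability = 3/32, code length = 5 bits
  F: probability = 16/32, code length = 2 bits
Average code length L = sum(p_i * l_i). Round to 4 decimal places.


Weighted contributions p_i * l_i:
  D: (1/32) * 5 = 5/32
  E: (1/32) * 5 = 5/32
  H: (5/32) * 4 = 20/32
  A: (6/32) * 4 = 24/32
  B: (3/32) * 5 = 15/32
  F: (16/32) * 2 = 32/32
Sum = (5 + 5 + 20 + 24 + 15 + 32)/32 = 101/32

L = 101/32 = 3.1563 bits/symbol


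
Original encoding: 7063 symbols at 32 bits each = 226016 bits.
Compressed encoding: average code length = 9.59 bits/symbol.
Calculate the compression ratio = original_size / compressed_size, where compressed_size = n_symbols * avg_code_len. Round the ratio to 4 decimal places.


original_size = n_symbols * orig_bits = 7063 * 32 = 226016 bits
compressed_size = n_symbols * avg_code_len = 7063 * 9.59 = 67734.17 bits
ratio = original_size / compressed_size = 226016 / 67734.17 = 3.3368

Compression ratio = 3.3368


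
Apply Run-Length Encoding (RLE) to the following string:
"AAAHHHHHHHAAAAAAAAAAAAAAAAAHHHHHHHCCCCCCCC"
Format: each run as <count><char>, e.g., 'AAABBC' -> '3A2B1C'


Scanning runs left to right:
  i=0: run of 'A' x 3 -> '3A'
  i=3: run of 'H' x 7 -> '7H'
  i=10: run of 'A' x 17 -> '17A'
  i=27: run of 'H' x 7 -> '7H'
  i=34: run of 'C' x 8 -> '8C'

RLE = 3A7H17A7H8C


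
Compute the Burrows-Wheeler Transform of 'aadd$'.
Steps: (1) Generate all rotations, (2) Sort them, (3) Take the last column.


Rotations (sorted):
  0: $aadd -> last char: d
  1: aadd$ -> last char: $
  2: add$a -> last char: a
  3: d$aad -> last char: d
  4: dd$aa -> last char: a


BWT = d$ada


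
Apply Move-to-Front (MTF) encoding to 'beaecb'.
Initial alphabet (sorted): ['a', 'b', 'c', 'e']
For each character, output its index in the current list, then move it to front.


MTF encoding:
'b': index 1 in ['a', 'b', 'c', 'e'] -> ['b', 'a', 'c', 'e']
'e': index 3 in ['b', 'a', 'c', 'e'] -> ['e', 'b', 'a', 'c']
'a': index 2 in ['e', 'b', 'a', 'c'] -> ['a', 'e', 'b', 'c']
'e': index 1 in ['a', 'e', 'b', 'c'] -> ['e', 'a', 'b', 'c']
'c': index 3 in ['e', 'a', 'b', 'c'] -> ['c', 'e', 'a', 'b']
'b': index 3 in ['c', 'e', 'a', 'b'] -> ['b', 'c', 'e', 'a']


Output: [1, 3, 2, 1, 3, 3]


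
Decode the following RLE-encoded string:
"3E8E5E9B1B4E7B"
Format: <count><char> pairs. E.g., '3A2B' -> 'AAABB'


Expanding each <count><char> pair:
  3E -> 'EEE'
  8E -> 'EEEEEEEE'
  5E -> 'EEEEE'
  9B -> 'BBBBBBBBB'
  1B -> 'B'
  4E -> 'EEEE'
  7B -> 'BBBBBBB'

Decoded = EEEEEEEEEEEEEEEEBBBBBBBBBBEEEEBBBBBBB


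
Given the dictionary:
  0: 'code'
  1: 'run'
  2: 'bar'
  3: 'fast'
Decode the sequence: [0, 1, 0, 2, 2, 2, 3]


Look up each index in the dictionary:
  0 -> 'code'
  1 -> 'run'
  0 -> 'code'
  2 -> 'bar'
  2 -> 'bar'
  2 -> 'bar'
  3 -> 'fast'

Decoded: "code run code bar bar bar fast"


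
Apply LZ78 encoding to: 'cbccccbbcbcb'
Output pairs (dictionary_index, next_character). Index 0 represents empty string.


LZ78 encoding steps:
Dictionary: {0: ''}
Step 1: w='' (idx 0), next='c' -> output (0, 'c'), add 'c' as idx 1
Step 2: w='' (idx 0), next='b' -> output (0, 'b'), add 'b' as idx 2
Step 3: w='c' (idx 1), next='c' -> output (1, 'c'), add 'cc' as idx 3
Step 4: w='cc' (idx 3), next='b' -> output (3, 'b'), add 'ccb' as idx 4
Step 5: w='b' (idx 2), next='c' -> output (2, 'c'), add 'bc' as idx 5
Step 6: w='bc' (idx 5), next='b' -> output (5, 'b'), add 'bcb' as idx 6


Encoded: [(0, 'c'), (0, 'b'), (1, 'c'), (3, 'b'), (2, 'c'), (5, 'b')]


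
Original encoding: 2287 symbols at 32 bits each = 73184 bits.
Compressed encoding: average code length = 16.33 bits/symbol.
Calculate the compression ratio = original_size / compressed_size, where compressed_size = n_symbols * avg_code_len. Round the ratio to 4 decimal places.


original_size = n_symbols * orig_bits = 2287 * 32 = 73184 bits
compressed_size = n_symbols * avg_code_len = 2287 * 16.33 = 37346.71 bits
ratio = original_size / compressed_size = 73184 / 37346.71 = 1.9596

Compression ratio = 1.9596


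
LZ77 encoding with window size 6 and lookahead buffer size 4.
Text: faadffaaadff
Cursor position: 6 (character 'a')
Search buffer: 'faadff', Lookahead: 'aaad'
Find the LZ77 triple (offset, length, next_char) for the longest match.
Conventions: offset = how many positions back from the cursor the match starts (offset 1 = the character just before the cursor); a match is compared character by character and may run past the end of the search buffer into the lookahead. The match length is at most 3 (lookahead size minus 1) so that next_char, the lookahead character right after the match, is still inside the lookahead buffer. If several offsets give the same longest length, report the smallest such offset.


Try each offset into the search buffer:
  offset=1 (pos 5, char 'f'): match length 0
  offset=2 (pos 4, char 'f'): match length 0
  offset=3 (pos 3, char 'd'): match length 0
  offset=4 (pos 2, char 'a'): match length 1
  offset=5 (pos 1, char 'a'): match length 2
  offset=6 (pos 0, char 'f'): match length 0
Longest match has length 2 at offset 5.
next_char = character at position 6 + 2 = 8 -> 'a'

Best match: offset=5, length=2 (matching 'aa' starting at position 1)
LZ77 triple: (5, 2, 'a')


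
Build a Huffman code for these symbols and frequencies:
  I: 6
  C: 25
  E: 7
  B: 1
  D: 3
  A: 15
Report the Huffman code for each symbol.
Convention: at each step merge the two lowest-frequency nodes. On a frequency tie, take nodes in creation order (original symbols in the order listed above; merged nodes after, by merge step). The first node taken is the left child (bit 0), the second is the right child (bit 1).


Huffman tree construction:
Step 1: Merge B(1) + D(3) = 4
Step 2: Merge (B+D)(4) + I(6) = 10
Step 3: Merge E(7) + ((B+D)+I)(10) = 17
Step 4: Merge A(15) + (E+((B+D)+I))(17) = 32
Step 5: Merge C(25) + (A+(E+((B+D)+I)))(32) = 57
Read each symbol's code off the tree from the root (left child = 0, right child = 1).

Codes:
  I: 1111 (length 4)
  C: 0 (length 1)
  E: 110 (length 3)
  B: 11100 (length 5)
  D: 11101 (length 5)
  A: 10 (length 2)
Average code length: 120/57 = 2.1053 bits/symbol


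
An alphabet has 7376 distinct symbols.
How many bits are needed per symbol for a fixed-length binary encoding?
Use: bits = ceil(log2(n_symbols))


log2(7376) = 12.8486
Bracket: 2^12 = 4096 < 7376 <= 2^13 = 8192
So ceil(log2(7376)) = 13

bits = ceil(log2(7376)) = ceil(12.8486) = 13 bits


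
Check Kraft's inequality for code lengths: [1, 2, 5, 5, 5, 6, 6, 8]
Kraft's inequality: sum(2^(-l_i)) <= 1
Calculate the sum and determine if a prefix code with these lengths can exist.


Sum = 2^(-1) + 2^(-2) + 2^(-5) + 2^(-5) + 2^(-5) + 2^(-6) + 2^(-6) + 2^(-8)
    = 0.5 + 0.25 + 0.03125 + 0.03125 + 0.03125 + 0.015625 + 0.015625 + 0.00390625
    = 225/256 = 0.87890625
Since 0.87890625 <= 1, Kraft's inequality IS satisfied.
A prefix code with these lengths CAN exist.

Kraft sum = 0.87890625. Satisfied.


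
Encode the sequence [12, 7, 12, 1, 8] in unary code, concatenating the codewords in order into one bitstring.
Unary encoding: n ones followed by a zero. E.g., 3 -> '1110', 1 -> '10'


Encode each number as n ones followed by a terminating 0:
  12 -> 1111111111110 (13 bits)
  7 -> 11111110 (8 bits)
  12 -> 1111111111110 (13 bits)
  1 -> 10 (2 bits)
  8 -> 111111110 (9 bits)
Total length = 13 + 8 + 13 + 2 + 9 = 45 bits.

Unary([12, 7, 12, 1, 8]) = 111111111111011111110111111111111010111111110 (45 bits)


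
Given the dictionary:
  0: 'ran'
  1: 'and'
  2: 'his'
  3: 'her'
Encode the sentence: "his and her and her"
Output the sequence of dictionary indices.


Look up each word in the dictionary:
  'his' -> 2
  'and' -> 1
  'her' -> 3
  'and' -> 1
  'her' -> 3

Encoded: [2, 1, 3, 1, 3]


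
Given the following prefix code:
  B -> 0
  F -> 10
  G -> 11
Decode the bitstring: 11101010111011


Decoding step by step:
Bits 11 -> G
Bits 10 -> F
Bits 10 -> F
Bits 10 -> F
Bits 11 -> G
Bits 10 -> F
Bits 11 -> G


Decoded message: GFFFGFG


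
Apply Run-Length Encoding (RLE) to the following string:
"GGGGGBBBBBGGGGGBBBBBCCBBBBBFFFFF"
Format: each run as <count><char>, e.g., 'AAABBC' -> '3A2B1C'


Scanning runs left to right:
  i=0: run of 'G' x 5 -> '5G'
  i=5: run of 'B' x 5 -> '5B'
  i=10: run of 'G' x 5 -> '5G'
  i=15: run of 'B' x 5 -> '5B'
  i=20: run of 'C' x 2 -> '2C'
  i=22: run of 'B' x 5 -> '5B'
  i=27: run of 'F' x 5 -> '5F'

RLE = 5G5B5G5B2C5B5F


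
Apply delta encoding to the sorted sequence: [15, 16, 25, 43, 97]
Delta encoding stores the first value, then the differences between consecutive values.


First value: 15
Deltas:
  16 - 15 = 1
  25 - 16 = 9
  43 - 25 = 18
  97 - 43 = 54


Delta encoded: [15, 1, 9, 18, 54]


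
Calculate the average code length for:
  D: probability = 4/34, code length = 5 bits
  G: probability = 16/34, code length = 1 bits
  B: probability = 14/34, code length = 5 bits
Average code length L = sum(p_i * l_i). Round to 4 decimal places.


Weighted contributions p_i * l_i:
  D: (4/34) * 5 = 20/34
  G: (16/34) * 1 = 16/34
  B: (14/34) * 5 = 70/34
Sum = (20 + 16 + 70)/34 = 106/34

L = 106/34 = 3.1176 bits/symbol


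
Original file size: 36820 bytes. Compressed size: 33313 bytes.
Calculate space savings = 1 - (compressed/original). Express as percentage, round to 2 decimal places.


ratio = compressed/original = 33313/36820 = 0.904753
savings = 1 - ratio = 1 - 0.904753 = 0.095247
as a percentage: 0.095247 * 100 = 9.52%

Space savings = 1 - 33313/36820 = 9.52%


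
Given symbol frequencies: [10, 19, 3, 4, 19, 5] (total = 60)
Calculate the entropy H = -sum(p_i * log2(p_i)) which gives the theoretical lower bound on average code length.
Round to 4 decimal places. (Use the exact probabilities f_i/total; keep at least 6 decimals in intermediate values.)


Per-symbol terms -p_i * log2(p_i) with p_i = f_i/60:
  p = 10/60 = 0.166667: log2(p) = -2.584963, -p*log2(p) = 0.430827
  p = 19/60 = 0.316667: log2(p) = -1.658963, -p*log2(p) = 0.525338
  p = 3/60 = 0.050000: log2(p) = -4.321928, -p*log2(p) = 0.216096
  p = 4/60 = 0.066667: log2(p) = -3.906891, -p*log2(p) = 0.260459
  p = 19/60 = 0.316667: log2(p) = -1.658963, -p*log2(p) = 0.525338
  p = 5/60 = 0.083333: log2(p) = -3.584963, -p*log2(p) = 0.298747
H = 0.430827 + 0.525338 + 0.216096 + 0.260459 + 0.525338 + 0.298747 = 2.256805

H = 2.2568 bits/symbol


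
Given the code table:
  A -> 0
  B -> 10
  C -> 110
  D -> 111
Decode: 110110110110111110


Decoding:
110 -> C
110 -> C
110 -> C
110 -> C
111 -> D
110 -> C


Result: CCCCDC


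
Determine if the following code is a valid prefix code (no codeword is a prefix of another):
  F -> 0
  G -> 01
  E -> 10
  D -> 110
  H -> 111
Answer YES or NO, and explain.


Checking each pair (does one codeword prefix another?):
  F='0' vs G='01': prefix -- VIOLATION

NO -- this is NOT a valid prefix code. F (0) is a prefix of G (01).


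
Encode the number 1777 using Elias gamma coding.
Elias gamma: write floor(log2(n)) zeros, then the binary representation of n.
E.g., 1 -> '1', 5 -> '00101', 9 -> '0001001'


num_bits = floor(log2(1777)) + 1 = 11
leading_zeros = num_bits - 1 = 10
binary(1777) = 11011110001

Elias gamma(1777) = '0000000000' + '11011110001' = 000000000011011110001 (21 bits)


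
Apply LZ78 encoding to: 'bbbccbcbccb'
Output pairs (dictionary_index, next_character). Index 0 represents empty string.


LZ78 encoding steps:
Dictionary: {0: ''}
Step 1: w='' (idx 0), next='b' -> output (0, 'b'), add 'b' as idx 1
Step 2: w='b' (idx 1), next='b' -> output (1, 'b'), add 'bb' as idx 2
Step 3: w='' (idx 0), next='c' -> output (0, 'c'), add 'c' as idx 3
Step 4: w='c' (idx 3), next='b' -> output (3, 'b'), add 'cb' as idx 4
Step 5: w='cb' (idx 4), next='c' -> output (4, 'c'), add 'cbc' as idx 5
Step 6: w='cb' (idx 4), end of input -> output (4, '')


Encoded: [(0, 'b'), (1, 'b'), (0, 'c'), (3, 'b'), (4, 'c'), (4, '')]


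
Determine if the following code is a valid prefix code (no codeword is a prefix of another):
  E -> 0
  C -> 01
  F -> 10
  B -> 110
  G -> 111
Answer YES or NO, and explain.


Checking each pair (does one codeword prefix another?):
  E='0' vs C='01': prefix -- VIOLATION

NO -- this is NOT a valid prefix code. E (0) is a prefix of C (01).


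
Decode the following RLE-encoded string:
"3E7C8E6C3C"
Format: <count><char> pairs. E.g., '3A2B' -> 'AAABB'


Expanding each <count><char> pair:
  3E -> 'EEE'
  7C -> 'CCCCCCC'
  8E -> 'EEEEEEEE'
  6C -> 'CCCCCC'
  3C -> 'CCC'

Decoded = EEECCCCCCCEEEEEEEECCCCCCCCC


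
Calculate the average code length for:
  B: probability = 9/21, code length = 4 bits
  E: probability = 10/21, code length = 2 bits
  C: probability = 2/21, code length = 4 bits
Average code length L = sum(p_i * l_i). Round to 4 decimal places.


Weighted contributions p_i * l_i:
  B: (9/21) * 4 = 36/21
  E: (10/21) * 2 = 20/21
  C: (2/21) * 4 = 8/21
Sum = (36 + 20 + 8)/21 = 64/21

L = 64/21 = 3.0476 bits/symbol


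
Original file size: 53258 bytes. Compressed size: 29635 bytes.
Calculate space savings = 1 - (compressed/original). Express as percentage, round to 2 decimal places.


ratio = compressed/original = 29635/53258 = 0.556442
savings = 1 - ratio = 1 - 0.556442 = 0.443558
as a percentage: 0.443558 * 100 = 44.36%

Space savings = 1 - 29635/53258 = 44.36%


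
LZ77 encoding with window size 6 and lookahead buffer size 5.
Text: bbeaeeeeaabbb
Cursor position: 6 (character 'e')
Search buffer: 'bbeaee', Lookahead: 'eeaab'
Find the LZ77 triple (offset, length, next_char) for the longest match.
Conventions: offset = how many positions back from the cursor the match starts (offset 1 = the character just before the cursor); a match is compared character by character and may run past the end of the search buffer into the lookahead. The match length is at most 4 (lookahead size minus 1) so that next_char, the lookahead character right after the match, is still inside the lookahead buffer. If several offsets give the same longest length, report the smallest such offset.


Try each offset into the search buffer:
  offset=1 (pos 5, char 'e'): match length 2
  offset=2 (pos 4, char 'e'): match length 2
  offset=3 (pos 3, char 'a'): match length 0
  offset=4 (pos 2, char 'e'): match length 1
  offset=5 (pos 1, char 'b'): match length 0
  offset=6 (pos 0, char 'b'): match length 0
Longest match has length 2, found at offsets 1, 2; take the smallest, offset 1.
next_char = character at position 6 + 2 = 8 -> 'a'

Best match: offset=1, length=2 (matching 'ee' starting at position 5)
LZ77 triple: (1, 2, 'a')


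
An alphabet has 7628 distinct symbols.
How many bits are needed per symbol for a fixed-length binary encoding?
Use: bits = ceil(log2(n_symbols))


log2(7628) = 12.8971
Bracket: 2^12 = 4096 < 7628 <= 2^13 = 8192
So ceil(log2(7628)) = 13

bits = ceil(log2(7628)) = ceil(12.8971) = 13 bits


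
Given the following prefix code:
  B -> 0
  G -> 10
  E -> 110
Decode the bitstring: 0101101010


Decoding step by step:
Bits 0 -> B
Bits 10 -> G
Bits 110 -> E
Bits 10 -> G
Bits 10 -> G


Decoded message: BGEGG


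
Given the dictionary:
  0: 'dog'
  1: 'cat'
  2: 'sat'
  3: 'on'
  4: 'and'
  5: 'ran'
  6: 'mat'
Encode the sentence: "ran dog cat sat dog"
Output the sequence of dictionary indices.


Look up each word in the dictionary:
  'ran' -> 5
  'dog' -> 0
  'cat' -> 1
  'sat' -> 2
  'dog' -> 0

Encoded: [5, 0, 1, 2, 0]


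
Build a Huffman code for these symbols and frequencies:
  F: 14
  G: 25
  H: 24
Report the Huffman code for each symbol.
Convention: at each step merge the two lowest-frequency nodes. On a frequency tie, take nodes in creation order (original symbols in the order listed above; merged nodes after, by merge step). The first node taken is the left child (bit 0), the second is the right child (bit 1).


Huffman tree construction:
Step 1: Merge F(14) + H(24) = 38
Step 2: Merge G(25) + (F+H)(38) = 63
Read each symbol's code off the tree from the root (left child = 0, right child = 1).

Codes:
  F: 10 (length 2)
  G: 0 (length 1)
  H: 11 (length 2)
Average code length: 101/63 = 1.6032 bits/symbol


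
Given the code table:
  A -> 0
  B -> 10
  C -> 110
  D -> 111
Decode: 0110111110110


Decoding:
0 -> A
110 -> C
111 -> D
110 -> C
110 -> C


Result: ACDCC


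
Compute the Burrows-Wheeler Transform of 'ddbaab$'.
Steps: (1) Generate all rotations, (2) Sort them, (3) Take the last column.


Rotations (sorted):
  0: $ddbaab -> last char: b
  1: aab$ddb -> last char: b
  2: ab$ddba -> last char: a
  3: b$ddbaa -> last char: a
  4: baab$dd -> last char: d
  5: dbaab$d -> last char: d
  6: ddbaab$ -> last char: $


BWT = bbaadd$


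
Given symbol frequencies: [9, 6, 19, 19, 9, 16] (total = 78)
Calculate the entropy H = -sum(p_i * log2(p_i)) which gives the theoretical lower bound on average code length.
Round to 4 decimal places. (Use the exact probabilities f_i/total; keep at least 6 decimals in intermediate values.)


Per-symbol terms -p_i * log2(p_i) with p_i = f_i/78:
  p = 9/78 = 0.115385: log2(p) = -3.115477, -p*log2(p) = 0.359478
  p = 6/78 = 0.076923: log2(p) = -3.700440, -p*log2(p) = 0.284649
  p = 19/78 = 0.243590: log2(p) = -2.037475, -p*log2(p) = 0.496308
  p = 19/78 = 0.243590: log2(p) = -2.037475, -p*log2(p) = 0.496308
  p = 9/78 = 0.115385: log2(p) = -3.115477, -p*log2(p) = 0.359478
  p = 16/78 = 0.205128: log2(p) = -2.285402, -p*log2(p) = 0.468800
H = 0.359478 + 0.284649 + 0.496308 + 0.496308 + 0.359478 + 0.468800 = 2.465021

H = 2.465 bits/symbol


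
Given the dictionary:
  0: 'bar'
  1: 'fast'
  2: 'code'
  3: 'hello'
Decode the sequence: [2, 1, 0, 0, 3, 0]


Look up each index in the dictionary:
  2 -> 'code'
  1 -> 'fast'
  0 -> 'bar'
  0 -> 'bar'
  3 -> 'hello'
  0 -> 'bar'

Decoded: "code fast bar bar hello bar"


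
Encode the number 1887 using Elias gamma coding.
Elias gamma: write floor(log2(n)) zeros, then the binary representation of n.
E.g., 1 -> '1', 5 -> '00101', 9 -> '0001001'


num_bits = floor(log2(1887)) + 1 = 11
leading_zeros = num_bits - 1 = 10
binary(1887) = 11101011111

Elias gamma(1887) = '0000000000' + '11101011111' = 000000000011101011111 (21 bits)


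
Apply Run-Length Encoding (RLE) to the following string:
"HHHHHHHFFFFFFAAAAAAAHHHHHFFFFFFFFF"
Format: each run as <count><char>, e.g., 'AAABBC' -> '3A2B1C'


Scanning runs left to right:
  i=0: run of 'H' x 7 -> '7H'
  i=7: run of 'F' x 6 -> '6F'
  i=13: run of 'A' x 7 -> '7A'
  i=20: run of 'H' x 5 -> '5H'
  i=25: run of 'F' x 9 -> '9F'

RLE = 7H6F7A5H9F


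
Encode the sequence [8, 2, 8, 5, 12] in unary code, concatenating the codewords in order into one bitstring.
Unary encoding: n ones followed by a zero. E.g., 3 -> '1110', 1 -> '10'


Encode each number as n ones followed by a terminating 0:
  8 -> 111111110 (9 bits)
  2 -> 110 (3 bits)
  8 -> 111111110 (9 bits)
  5 -> 111110 (6 bits)
  12 -> 1111111111110 (13 bits)
Total length = 9 + 3 + 9 + 6 + 13 = 40 bits.

Unary([8, 2, 8, 5, 12]) = 1111111101101111111101111101111111111110 (40 bits)


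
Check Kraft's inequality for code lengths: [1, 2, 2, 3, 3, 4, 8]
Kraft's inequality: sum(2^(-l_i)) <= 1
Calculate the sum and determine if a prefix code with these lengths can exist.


Sum = 2^(-1) + 2^(-2) + 2^(-2) + 2^(-3) + 2^(-3) + 2^(-4) + 2^(-8)
    = 0.5 + 0.25 + 0.25 + 0.125 + 0.125 + 0.0625 + 0.00390625
    = 337/256 = 1.31640625
Since 1.31640625 > 1, Kraft's inequality is NOT satisfied.
A prefix code with these lengths CANNOT exist.

Kraft sum = 1.31640625. Not satisfied.


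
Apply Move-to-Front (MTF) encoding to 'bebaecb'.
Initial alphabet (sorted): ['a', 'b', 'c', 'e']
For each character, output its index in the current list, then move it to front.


MTF encoding:
'b': index 1 in ['a', 'b', 'c', 'e'] -> ['b', 'a', 'c', 'e']
'e': index 3 in ['b', 'a', 'c', 'e'] -> ['e', 'b', 'a', 'c']
'b': index 1 in ['e', 'b', 'a', 'c'] -> ['b', 'e', 'a', 'c']
'a': index 2 in ['b', 'e', 'a', 'c'] -> ['a', 'b', 'e', 'c']
'e': index 2 in ['a', 'b', 'e', 'c'] -> ['e', 'a', 'b', 'c']
'c': index 3 in ['e', 'a', 'b', 'c'] -> ['c', 'e', 'a', 'b']
'b': index 3 in ['c', 'e', 'a', 'b'] -> ['b', 'c', 'e', 'a']


Output: [1, 3, 1, 2, 2, 3, 3]


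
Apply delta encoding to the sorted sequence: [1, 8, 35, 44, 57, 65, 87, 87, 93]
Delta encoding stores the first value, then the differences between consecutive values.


First value: 1
Deltas:
  8 - 1 = 7
  35 - 8 = 27
  44 - 35 = 9
  57 - 44 = 13
  65 - 57 = 8
  87 - 65 = 22
  87 - 87 = 0
  93 - 87 = 6


Delta encoded: [1, 7, 27, 9, 13, 8, 22, 0, 6]


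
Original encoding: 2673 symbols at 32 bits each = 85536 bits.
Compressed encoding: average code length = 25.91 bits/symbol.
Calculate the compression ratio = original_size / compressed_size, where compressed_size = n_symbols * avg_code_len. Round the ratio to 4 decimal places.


original_size = n_symbols * orig_bits = 2673 * 32 = 85536 bits
compressed_size = n_symbols * avg_code_len = 2673 * 25.91 = 69257.43 bits
ratio = original_size / compressed_size = 85536 / 69257.43 = 1.235

Compression ratio = 1.235


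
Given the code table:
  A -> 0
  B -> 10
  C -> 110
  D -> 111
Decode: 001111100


Decoding:
0 -> A
0 -> A
111 -> D
110 -> C
0 -> A


Result: AADCA


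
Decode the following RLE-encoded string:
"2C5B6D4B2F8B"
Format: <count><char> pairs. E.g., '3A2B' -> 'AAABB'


Expanding each <count><char> pair:
  2C -> 'CC'
  5B -> 'BBBBB'
  6D -> 'DDDDDD'
  4B -> 'BBBB'
  2F -> 'FF'
  8B -> 'BBBBBBBB'

Decoded = CCBBBBBDDDDDDBBBBFFBBBBBBBB


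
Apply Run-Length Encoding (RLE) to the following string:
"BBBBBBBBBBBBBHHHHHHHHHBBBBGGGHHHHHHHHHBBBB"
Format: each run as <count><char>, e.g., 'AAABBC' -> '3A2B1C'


Scanning runs left to right:
  i=0: run of 'B' x 13 -> '13B'
  i=13: run of 'H' x 9 -> '9H'
  i=22: run of 'B' x 4 -> '4B'
  i=26: run of 'G' x 3 -> '3G'
  i=29: run of 'H' x 9 -> '9H'
  i=38: run of 'B' x 4 -> '4B'

RLE = 13B9H4B3G9H4B


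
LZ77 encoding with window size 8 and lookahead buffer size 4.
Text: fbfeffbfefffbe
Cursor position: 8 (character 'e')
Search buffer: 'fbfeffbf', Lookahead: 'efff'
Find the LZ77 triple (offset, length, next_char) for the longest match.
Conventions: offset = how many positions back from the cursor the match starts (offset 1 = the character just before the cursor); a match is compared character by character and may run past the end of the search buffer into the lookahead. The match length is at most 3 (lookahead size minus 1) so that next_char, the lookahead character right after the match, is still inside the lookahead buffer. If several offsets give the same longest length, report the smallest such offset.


Try each offset into the search buffer:
  offset=1 (pos 7, char 'f'): match length 0
  offset=2 (pos 6, char 'b'): match length 0
  offset=3 (pos 5, char 'f'): match length 0
  offset=4 (pos 4, char 'f'): match length 0
  offset=5 (pos 3, char 'e'): match length 3
  offset=6 (pos 2, char 'f'): match length 0
  offset=7 (pos 1, char 'b'): match length 0
  offset=8 (pos 0, char 'f'): match length 0
Longest match has length 3 at offset 5.
next_char = character at position 8 + 3 = 11 -> 'f'

Best match: offset=5, length=3 (matching 'eff' starting at position 3)
LZ77 triple: (5, 3, 'f')


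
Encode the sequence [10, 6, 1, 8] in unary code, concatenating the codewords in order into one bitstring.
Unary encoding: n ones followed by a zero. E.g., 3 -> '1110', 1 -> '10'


Encode each number as n ones followed by a terminating 0:
  10 -> 11111111110 (11 bits)
  6 -> 1111110 (7 bits)
  1 -> 10 (2 bits)
  8 -> 111111110 (9 bits)
Total length = 11 + 7 + 2 + 9 = 29 bits.

Unary([10, 6, 1, 8]) = 11111111110111111010111111110 (29 bits)


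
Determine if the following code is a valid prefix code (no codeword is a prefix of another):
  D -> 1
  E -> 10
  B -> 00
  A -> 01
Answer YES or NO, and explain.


Checking each pair (does one codeword prefix another?):
  D='1' vs E='10': prefix -- VIOLATION

NO -- this is NOT a valid prefix code. D (1) is a prefix of E (10).


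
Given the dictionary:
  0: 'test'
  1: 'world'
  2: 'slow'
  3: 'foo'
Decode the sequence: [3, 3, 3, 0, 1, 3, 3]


Look up each index in the dictionary:
  3 -> 'foo'
  3 -> 'foo'
  3 -> 'foo'
  0 -> 'test'
  1 -> 'world'
  3 -> 'foo'
  3 -> 'foo'

Decoded: "foo foo foo test world foo foo"


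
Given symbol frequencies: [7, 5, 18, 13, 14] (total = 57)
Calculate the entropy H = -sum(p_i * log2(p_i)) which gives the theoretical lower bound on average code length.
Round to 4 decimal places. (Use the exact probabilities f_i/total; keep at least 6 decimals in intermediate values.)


Per-symbol terms -p_i * log2(p_i) with p_i = f_i/57:
  p = 7/57 = 0.122807: log2(p) = -3.025535, -p*log2(p) = 0.371557
  p = 5/57 = 0.087719: log2(p) = -3.510962, -p*log2(p) = 0.307979
  p = 18/57 = 0.315789: log2(p) = -1.662965, -p*log2(p) = 0.525147
  p = 13/57 = 0.228070: log2(p) = -2.132450, -p*log2(p) = 0.486348
  p = 14/57 = 0.245614: log2(p) = -2.025535, -p*log2(p) = 0.497500
H = 0.371557 + 0.307979 + 0.525147 + 0.486348 + 0.497500 = 2.188531

H = 2.1885 bits/symbol


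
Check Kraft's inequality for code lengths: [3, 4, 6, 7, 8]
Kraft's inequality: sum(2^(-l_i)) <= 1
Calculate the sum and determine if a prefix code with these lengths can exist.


Sum = 2^(-3) + 2^(-4) + 2^(-6) + 2^(-7) + 2^(-8)
    = 0.125 + 0.0625 + 0.015625 + 0.0078125 + 0.00390625
    = 55/256 = 0.21484375
Since 0.21484375 <= 1, Kraft's inequality IS satisfied.
A prefix code with these lengths CAN exist.

Kraft sum = 0.21484375. Satisfied.


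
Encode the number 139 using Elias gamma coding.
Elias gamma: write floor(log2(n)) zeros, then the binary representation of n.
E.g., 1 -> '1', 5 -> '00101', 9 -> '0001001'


num_bits = floor(log2(139)) + 1 = 8
leading_zeros = num_bits - 1 = 7
binary(139) = 10001011

Elias gamma(139) = '0000000' + '10001011' = 000000010001011 (15 bits)


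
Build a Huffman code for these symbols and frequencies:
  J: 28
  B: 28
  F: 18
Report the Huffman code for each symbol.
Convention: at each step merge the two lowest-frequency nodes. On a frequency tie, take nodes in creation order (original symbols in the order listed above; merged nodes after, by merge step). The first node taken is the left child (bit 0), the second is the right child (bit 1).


Huffman tree construction:
Step 1: Merge F(18) + J(28) = 46
Step 2: Merge B(28) + (F+J)(46) = 74
Read each symbol's code off the tree from the root (left child = 0, right child = 1).

Codes:
  J: 11 (length 2)
  B: 0 (length 1)
  F: 10 (length 2)
Average code length: 120/74 = 1.6216 bits/symbol


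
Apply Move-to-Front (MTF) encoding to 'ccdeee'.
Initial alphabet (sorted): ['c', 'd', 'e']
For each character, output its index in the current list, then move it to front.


MTF encoding:
'c': index 0 in ['c', 'd', 'e'] -> ['c', 'd', 'e']
'c': index 0 in ['c', 'd', 'e'] -> ['c', 'd', 'e']
'd': index 1 in ['c', 'd', 'e'] -> ['d', 'c', 'e']
'e': index 2 in ['d', 'c', 'e'] -> ['e', 'd', 'c']
'e': index 0 in ['e', 'd', 'c'] -> ['e', 'd', 'c']
'e': index 0 in ['e', 'd', 'c'] -> ['e', 'd', 'c']


Output: [0, 0, 1, 2, 0, 0]


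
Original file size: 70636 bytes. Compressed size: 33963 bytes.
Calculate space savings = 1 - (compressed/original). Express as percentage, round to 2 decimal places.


ratio = compressed/original = 33963/70636 = 0.480817
savings = 1 - ratio = 1 - 0.480817 = 0.519183
as a percentage: 0.519183 * 100 = 51.92%

Space savings = 1 - 33963/70636 = 51.92%


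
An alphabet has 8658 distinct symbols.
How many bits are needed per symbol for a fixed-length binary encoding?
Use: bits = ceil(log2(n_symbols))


log2(8658) = 13.0798
Bracket: 2^13 = 8192 < 8658 <= 2^14 = 16384
So ceil(log2(8658)) = 14

bits = ceil(log2(8658)) = ceil(13.0798) = 14 bits


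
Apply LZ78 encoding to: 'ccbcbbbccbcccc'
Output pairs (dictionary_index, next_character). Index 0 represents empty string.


LZ78 encoding steps:
Dictionary: {0: ''}
Step 1: w='' (idx 0), next='c' -> output (0, 'c'), add 'c' as idx 1
Step 2: w='c' (idx 1), next='b' -> output (1, 'b'), add 'cb' as idx 2
Step 3: w='cb' (idx 2), next='b' -> output (2, 'b'), add 'cbb' as idx 3
Step 4: w='' (idx 0), next='b' -> output (0, 'b'), add 'b' as idx 4
Step 5: w='c' (idx 1), next='c' -> output (1, 'c'), add 'cc' as idx 5
Step 6: w='b' (idx 4), next='c' -> output (4, 'c'), add 'bc' as idx 6
Step 7: w='cc' (idx 5), next='c' -> output (5, 'c'), add 'ccc' as idx 7


Encoded: [(0, 'c'), (1, 'b'), (2, 'b'), (0, 'b'), (1, 'c'), (4, 'c'), (5, 'c')]


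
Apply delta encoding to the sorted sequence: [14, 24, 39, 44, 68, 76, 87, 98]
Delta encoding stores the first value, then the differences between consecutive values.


First value: 14
Deltas:
  24 - 14 = 10
  39 - 24 = 15
  44 - 39 = 5
  68 - 44 = 24
  76 - 68 = 8
  87 - 76 = 11
  98 - 87 = 11


Delta encoded: [14, 10, 15, 5, 24, 8, 11, 11]


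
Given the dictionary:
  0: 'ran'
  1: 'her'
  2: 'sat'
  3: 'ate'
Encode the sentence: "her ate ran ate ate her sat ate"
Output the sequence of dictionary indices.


Look up each word in the dictionary:
  'her' -> 1
  'ate' -> 3
  'ran' -> 0
  'ate' -> 3
  'ate' -> 3
  'her' -> 1
  'sat' -> 2
  'ate' -> 3

Encoded: [1, 3, 0, 3, 3, 1, 2, 3]


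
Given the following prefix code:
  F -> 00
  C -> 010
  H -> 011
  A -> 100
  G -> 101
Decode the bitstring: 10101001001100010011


Decoding step by step:
Bits 101 -> G
Bits 010 -> C
Bits 010 -> C
Bits 011 -> H
Bits 00 -> F
Bits 010 -> C
Bits 011 -> H


Decoded message: GCCHFCH


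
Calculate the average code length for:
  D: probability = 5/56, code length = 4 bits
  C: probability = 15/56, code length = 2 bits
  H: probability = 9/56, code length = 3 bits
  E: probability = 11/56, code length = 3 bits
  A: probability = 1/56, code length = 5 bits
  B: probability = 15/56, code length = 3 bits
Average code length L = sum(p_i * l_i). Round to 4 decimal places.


Weighted contributions p_i * l_i:
  D: (5/56) * 4 = 20/56
  C: (15/56) * 2 = 30/56
  H: (9/56) * 3 = 27/56
  E: (11/56) * 3 = 33/56
  A: (1/56) * 5 = 5/56
  B: (15/56) * 3 = 45/56
Sum = (20 + 30 + 27 + 33 + 5 + 45)/56 = 160/56

L = 160/56 = 2.8571 bits/symbol


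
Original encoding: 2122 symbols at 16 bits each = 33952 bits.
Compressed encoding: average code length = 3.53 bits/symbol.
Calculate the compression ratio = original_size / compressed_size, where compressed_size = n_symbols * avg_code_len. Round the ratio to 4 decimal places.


original_size = n_symbols * orig_bits = 2122 * 16 = 33952 bits
compressed_size = n_symbols * avg_code_len = 2122 * 3.53 = 7490.66 bits
ratio = original_size / compressed_size = 33952 / 7490.66 = 4.5326

Compression ratio = 4.5326


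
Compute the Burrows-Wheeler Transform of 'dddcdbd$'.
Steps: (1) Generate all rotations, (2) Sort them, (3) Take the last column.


Rotations (sorted):
  0: $dddcdbd -> last char: d
  1: bd$dddcd -> last char: d
  2: cdbd$ddd -> last char: d
  3: d$dddcdb -> last char: b
  4: dbd$dddc -> last char: c
  5: dcdbd$dd -> last char: d
  6: ddcdbd$d -> last char: d
  7: dddcdbd$ -> last char: $


BWT = dddbcdd$


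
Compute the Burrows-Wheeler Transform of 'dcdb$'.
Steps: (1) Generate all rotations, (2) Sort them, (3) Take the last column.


Rotations (sorted):
  0: $dcdb -> last char: b
  1: b$dcd -> last char: d
  2: cdb$d -> last char: d
  3: db$dc -> last char: c
  4: dcdb$ -> last char: $


BWT = bddc$


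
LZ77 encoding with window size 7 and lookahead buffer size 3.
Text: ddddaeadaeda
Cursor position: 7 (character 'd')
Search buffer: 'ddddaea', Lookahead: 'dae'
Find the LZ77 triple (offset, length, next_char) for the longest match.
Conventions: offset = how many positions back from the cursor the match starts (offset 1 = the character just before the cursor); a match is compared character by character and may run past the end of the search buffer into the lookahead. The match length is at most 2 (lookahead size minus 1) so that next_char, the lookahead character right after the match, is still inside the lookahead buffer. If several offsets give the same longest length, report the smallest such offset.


Try each offset into the search buffer:
  offset=1 (pos 6, char 'a'): match length 0
  offset=2 (pos 5, char 'e'): match length 0
  offset=3 (pos 4, char 'a'): match length 0
  offset=4 (pos 3, char 'd'): match length 2
  offset=5 (pos 2, char 'd'): match length 1
  offset=6 (pos 1, char 'd'): match length 1
  offset=7 (pos 0, char 'd'): match length 1
Longest match has length 2 at offset 4.
next_char = character at position 7 + 2 = 9 -> 'e'

Best match: offset=4, length=2 (matching 'da' starting at position 3)
LZ77 triple: (4, 2, 'e')
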